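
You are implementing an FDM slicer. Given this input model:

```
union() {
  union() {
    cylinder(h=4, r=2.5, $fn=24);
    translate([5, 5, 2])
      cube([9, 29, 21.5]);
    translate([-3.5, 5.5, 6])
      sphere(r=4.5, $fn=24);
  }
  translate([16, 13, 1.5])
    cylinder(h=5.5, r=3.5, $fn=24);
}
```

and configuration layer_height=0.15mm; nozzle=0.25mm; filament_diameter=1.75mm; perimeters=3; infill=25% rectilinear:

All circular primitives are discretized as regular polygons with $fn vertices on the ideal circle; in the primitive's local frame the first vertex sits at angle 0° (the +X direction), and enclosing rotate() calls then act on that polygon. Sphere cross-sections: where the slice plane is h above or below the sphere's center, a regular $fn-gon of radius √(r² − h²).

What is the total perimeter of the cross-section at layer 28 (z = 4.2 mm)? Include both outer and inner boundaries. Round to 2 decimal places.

111.41 mm

At z = 4.2 mm: the cylinder is not intersected at this z (z outside [0, 4]); the 9×29 cube at (5, 5) contributes its full rectangle (perimeter 76.00 mm); the r=4.5 sphere at (-3.5, 5.5) slices to a regular 24-gon of circumradius 4.124 (√(r²−h²) with h=1.8 from center) (perimeter = 2·24·4.124·sin(180°/24) = 25.84 mm); Combining (union): the 2 present regions are separate (no shared area or edge), so areas and boundary lengths simply add and each stays a separate island — boundary = 101.84 mm; the r=3.5 cylinder at (16, 13) gives a regular 24-gon of circumradius 3.5 (constant along its height) (perimeter = 2·24·3.500·sin(180°/24) = 21.93 mm); Combining (union): the regions partially overlap (shared area 5.91 mm²), so the edge portions inside another operand are dropped and the merged outline is re-measured after clipping — boundary = 111.41 mm. Overall, the cross-section has 2 separate islands. Total boundary length (outer) = 111.41 mm.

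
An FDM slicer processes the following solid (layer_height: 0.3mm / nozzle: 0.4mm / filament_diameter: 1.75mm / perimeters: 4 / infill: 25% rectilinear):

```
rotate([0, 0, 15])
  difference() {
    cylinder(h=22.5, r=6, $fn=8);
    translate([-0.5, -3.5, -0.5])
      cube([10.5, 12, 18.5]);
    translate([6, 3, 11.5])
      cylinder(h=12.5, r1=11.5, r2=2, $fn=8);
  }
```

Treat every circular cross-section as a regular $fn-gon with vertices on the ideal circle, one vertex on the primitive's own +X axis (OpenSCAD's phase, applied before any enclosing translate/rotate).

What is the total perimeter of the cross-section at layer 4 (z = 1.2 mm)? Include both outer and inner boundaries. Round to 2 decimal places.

At z = 1.2 mm: the cylinder: section is a regular 8-gon, circumradius r=6 (perimeter = 2·8·6.000·sin(180°/8) = 36.74 mm); the cube at (-0.5, -3.5) is present — its section is the full 10.5×12 rectangle (perimeter 45.00 mm); the cone at (6, 3) is not intersected at this z (z outside [11.5, 24]); Subtracting the remaining from the first: starting from the r=6 cylinder, the 10.5×12 cube at (-0.5, -3.5) partially overlaps it — only the 48.62 mm² overlap (of its 126.00 mm²) is removed, clipping the outline — boundary = 37.57 mm; (rotated 15° about Z; rotation is an isometry so areas/perimeters/island counts are preserved). Overall, the cross-section is a single solid region. Total boundary length (outer) = 37.57 mm.

37.57 mm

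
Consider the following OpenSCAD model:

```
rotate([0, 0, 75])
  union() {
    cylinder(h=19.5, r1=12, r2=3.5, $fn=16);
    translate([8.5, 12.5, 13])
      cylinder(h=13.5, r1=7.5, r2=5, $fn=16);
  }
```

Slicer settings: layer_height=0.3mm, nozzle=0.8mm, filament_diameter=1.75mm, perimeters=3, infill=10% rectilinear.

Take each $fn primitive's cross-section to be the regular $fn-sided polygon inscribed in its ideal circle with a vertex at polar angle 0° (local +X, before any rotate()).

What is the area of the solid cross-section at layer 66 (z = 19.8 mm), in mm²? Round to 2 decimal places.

119.23 mm²

At z = 19.8 mm: the cone is not intersected at this z (z outside [0, 19.5]); the cone at (8.5, 12.5) (r1=7.5→r2=5) has section circumradius 6.241 here — a regular 16-gon (area = (16/2)·6.241²·sin(360°/16) = 119.23 mm²); Taking the union: only the cone at (8.5, 12.5) is present, so the union is just that shape — area = 119.23 mm²; (rotated 75° about Z; rotation is an isometry so areas/perimeters/island counts are preserved). Overall, the cross-section is a single solid region. Net area = 119.23 mm².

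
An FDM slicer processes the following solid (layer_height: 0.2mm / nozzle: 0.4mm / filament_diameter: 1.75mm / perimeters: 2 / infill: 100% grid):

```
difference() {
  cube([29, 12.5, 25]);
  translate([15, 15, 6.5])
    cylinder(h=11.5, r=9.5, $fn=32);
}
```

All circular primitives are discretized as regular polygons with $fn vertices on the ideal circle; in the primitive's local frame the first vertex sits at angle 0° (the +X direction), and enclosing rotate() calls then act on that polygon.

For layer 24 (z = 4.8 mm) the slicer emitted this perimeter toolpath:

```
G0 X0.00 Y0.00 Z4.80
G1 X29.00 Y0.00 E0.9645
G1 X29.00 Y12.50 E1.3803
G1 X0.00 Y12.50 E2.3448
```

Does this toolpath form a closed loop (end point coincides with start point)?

no

Start point (G0): (0.00, 0.00). End point (last G1): the path does not return to the start — open.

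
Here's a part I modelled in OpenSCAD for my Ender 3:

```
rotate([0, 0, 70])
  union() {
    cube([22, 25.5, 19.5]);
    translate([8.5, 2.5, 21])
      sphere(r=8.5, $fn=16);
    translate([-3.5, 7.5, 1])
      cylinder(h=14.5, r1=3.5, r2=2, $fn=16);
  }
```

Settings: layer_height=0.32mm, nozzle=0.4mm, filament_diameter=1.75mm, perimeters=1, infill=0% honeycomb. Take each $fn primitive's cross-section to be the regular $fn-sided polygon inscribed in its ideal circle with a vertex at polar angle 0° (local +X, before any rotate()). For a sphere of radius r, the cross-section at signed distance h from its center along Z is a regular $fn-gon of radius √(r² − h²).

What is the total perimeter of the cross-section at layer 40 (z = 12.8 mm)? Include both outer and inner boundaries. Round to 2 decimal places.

109.23 mm

At z = 12.8 mm: the cube is present — its section is the full 22×25.5 rectangle (perimeter 95.00 mm); the r=8.5 sphere at (8.5, 2.5) contributes a regular 16-gon of circumradius √(8.5²−8.2²) = 2.238 (perimeter = 2·16·2.238·sin(180°/16) = 13.97 mm); the cone at (-3.5, 7.5) contributes a regular 16-gon of circumradius 2.279 (interpolated between r1=3.5 and r2=2 at t=0.814) (perimeter = 2·16·2.279·sin(180°/16) = 14.23 mm); Merging all regions: the regions partially overlap (shared area 15.34 mm²), so the edge portions inside another operand are dropped and the merged outline is re-measured after clipping — boundary = 109.23 mm; (rotated 70° about Z; rotation is an isometry so areas/perimeters/island counts are preserved). Overall, the cross-section has 2 separate islands. Total boundary length (outer) = 109.23 mm.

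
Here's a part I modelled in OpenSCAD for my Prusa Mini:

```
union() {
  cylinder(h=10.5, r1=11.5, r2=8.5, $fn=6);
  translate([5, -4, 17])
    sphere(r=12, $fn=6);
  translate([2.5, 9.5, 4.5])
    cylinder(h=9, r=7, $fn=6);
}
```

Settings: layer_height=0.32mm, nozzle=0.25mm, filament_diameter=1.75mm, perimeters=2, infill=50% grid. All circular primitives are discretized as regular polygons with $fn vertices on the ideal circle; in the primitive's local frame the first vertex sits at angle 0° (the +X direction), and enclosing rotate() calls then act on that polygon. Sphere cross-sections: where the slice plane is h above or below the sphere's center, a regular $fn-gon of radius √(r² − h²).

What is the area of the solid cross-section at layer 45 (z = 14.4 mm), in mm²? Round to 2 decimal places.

356.56 mm²

At z = 14.4 mm: the cone is not intersected at this z (z outside [0, 10.5]); the sphere at (5, -4): section is a regular 6-gon, circumradius = √(r²−h²) = √(12²−2.6²) = 11.715 (area = (6/2)·11.715²·sin(360°/6) = 356.56 mm²); the cylinder at (2.5, 9.5) does not reach this height (z outside [4.5, 13.5]); Combining (union): only the r=12 sphere at (5, -4) is present, so the union is just that shape — area = 356.56 mm². Overall, the cross-section is a single solid region. Net area = 356.56 mm².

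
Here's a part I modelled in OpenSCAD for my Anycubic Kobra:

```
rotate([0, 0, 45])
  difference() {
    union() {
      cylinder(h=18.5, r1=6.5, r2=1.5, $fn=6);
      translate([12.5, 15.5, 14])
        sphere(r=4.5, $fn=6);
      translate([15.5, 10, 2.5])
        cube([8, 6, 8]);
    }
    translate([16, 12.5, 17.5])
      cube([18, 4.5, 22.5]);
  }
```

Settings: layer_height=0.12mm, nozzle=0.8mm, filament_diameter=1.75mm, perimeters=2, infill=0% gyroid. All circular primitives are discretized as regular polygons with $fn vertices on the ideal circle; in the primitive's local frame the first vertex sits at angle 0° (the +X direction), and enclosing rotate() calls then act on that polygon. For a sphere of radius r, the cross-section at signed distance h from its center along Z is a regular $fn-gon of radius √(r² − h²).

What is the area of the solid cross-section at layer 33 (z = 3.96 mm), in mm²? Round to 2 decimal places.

124.60 mm²

At z = 3.96 mm: the cone: at t=0.214 of its height the radius interpolates to r₁+(r₂−r₁)t = 5.430, giving a regular 6-gon of that circumradius (area = (6/2)·5.430²·sin(360°/6) = 76.60 mm²); the sphere at (12.5, 15.5) is absent (|z−center|=10.040 > r=4.5); the 8×6 cube at (15.5, 10) contributes its full rectangle (area 48.00 mm²); Combining (union): the 2 present regions are separate (no shared area or edge), so areas and boundary lengths simply add and each stays a separate island — area = 124.60 mm²; the cube at (16, 12.5) is not intersected at this z (z outside [17.5, 40]); Taking the first minus the rest: none of the subtracted shapes is present at this height, so that combined region is unchanged — area = 124.60 mm²; (rotated 45° about Z; rotation is an isometry so areas/perimeters/island counts are preserved). Overall, the cross-section has 2 separate islands. Net area = 124.60 mm².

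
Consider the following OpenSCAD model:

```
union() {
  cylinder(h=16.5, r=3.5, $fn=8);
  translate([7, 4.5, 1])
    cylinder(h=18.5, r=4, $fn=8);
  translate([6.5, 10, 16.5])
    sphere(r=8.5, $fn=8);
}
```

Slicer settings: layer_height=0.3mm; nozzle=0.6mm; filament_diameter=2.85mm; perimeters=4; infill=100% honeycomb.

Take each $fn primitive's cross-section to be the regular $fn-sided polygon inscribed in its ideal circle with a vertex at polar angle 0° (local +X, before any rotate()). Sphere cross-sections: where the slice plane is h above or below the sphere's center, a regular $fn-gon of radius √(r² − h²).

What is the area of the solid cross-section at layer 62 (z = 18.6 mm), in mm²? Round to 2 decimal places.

At z = 18.6 mm: the cylinder is absent (z outside [0, 16.5]); the cylinder at (7, 4.5): section is a regular 8-gon, circumradius r=4 (area = (8/2)·4.000²·sin(360°/8) = 45.25 mm²); the r=8.5 sphere at (6.5, 10) contributes a regular 8-gon of circumradius √(8.5²−2.1²) = 8.237 (area = (8/2)·8.237²·sin(360°/8) = 191.88 mm²); Taking the union: the regions partially overlap — summed areas 237.14 mm² minus the doubly-counted overlap 37.18 mm² gives 199.95 mm² — area = 199.95 mm². Overall, the cross-section is a single solid region. Net area = 199.95 mm².

199.95 mm²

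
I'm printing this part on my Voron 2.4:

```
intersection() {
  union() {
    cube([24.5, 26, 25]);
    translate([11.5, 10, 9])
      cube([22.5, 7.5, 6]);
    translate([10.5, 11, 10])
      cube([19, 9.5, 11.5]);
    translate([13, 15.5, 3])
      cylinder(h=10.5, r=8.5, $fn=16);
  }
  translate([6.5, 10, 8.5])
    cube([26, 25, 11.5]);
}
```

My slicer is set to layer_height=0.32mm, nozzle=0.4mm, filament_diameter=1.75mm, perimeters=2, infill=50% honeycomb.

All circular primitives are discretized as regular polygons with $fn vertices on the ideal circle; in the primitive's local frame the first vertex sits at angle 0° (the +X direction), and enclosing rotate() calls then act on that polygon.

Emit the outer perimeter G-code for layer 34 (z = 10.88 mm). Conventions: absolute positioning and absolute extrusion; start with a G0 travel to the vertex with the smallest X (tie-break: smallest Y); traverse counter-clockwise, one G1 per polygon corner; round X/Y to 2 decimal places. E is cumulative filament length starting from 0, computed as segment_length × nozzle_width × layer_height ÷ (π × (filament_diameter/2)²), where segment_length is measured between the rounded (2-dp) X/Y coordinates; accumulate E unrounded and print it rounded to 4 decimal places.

G0 X6.50 Y10.00 Z10.88
G1 X32.50 Y10.00 E1.3836
G1 X32.50 Y17.50 E1.7827
G1 X29.50 Y17.50 E1.9424
G1 X29.50 Y20.50 E2.1020
G1 X24.50 Y20.50 E2.3681
G1 X24.50 Y26.00 E2.6608
G1 X6.50 Y26.00 E3.6187
G1 X6.50 Y10.00 E4.4702

At z = 10.88 mm: the cube is present — its section is the full 24.5×26 rectangle; the cube at (11.5, 10) is present — its section is the full 22.5×7.5 rectangle; the cube at (10.5, 11) is present — its section is the full 19×9.5 rectangle; the cylinder at (13, 15.5): section is a regular 16-gon, circumradius r=8.5; Combining (union): the regions partially overlap (shared area 484.19 mm²), so overlapping operands fuse into one piece — 1 connected region; the 26×25 cube at (6.5, 10) contributes its full rectangle; After intersecting: the 26×25 cube at (6.5, 10) partially overlaps that combined region; clipping to the common part keeps 363.00 mm² — 1 connected region. The outline is a single polygon with 8 vertices. Extrusion per mm of travel: 0.4 × 0.32 / (π × 0.875²) = 0.053216. Accumulating E over each segment gives final E = 4.4702.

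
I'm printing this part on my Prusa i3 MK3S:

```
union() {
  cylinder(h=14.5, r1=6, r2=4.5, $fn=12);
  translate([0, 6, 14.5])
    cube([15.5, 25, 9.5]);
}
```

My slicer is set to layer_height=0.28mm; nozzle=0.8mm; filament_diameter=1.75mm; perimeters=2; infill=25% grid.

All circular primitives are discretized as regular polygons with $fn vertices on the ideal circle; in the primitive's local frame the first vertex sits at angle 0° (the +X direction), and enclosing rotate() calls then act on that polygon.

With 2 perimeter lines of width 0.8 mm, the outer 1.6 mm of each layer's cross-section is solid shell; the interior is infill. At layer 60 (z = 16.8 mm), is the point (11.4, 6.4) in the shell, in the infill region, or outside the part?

At z = 16.8 mm: the cone is not intersected at this z (z outside [0, 14.5]); the cube at (0, 6) is present — its section is the full 15.5×25 rectangle; Combining (union): only the 15.5×25 cube at (0, 6) is present, so the union is just that shape — 1 connected region. Overall, the cross-section is a single solid region. The nearest boundary edge runs (0.00, 6.00)→(15.50, 6.00); distance from the point to it = 0.40 mm. The point is inside the cross-section, 0.40 mm from the nearest boundary — within the 1.6 mm shell band (2 × 0.8).

shell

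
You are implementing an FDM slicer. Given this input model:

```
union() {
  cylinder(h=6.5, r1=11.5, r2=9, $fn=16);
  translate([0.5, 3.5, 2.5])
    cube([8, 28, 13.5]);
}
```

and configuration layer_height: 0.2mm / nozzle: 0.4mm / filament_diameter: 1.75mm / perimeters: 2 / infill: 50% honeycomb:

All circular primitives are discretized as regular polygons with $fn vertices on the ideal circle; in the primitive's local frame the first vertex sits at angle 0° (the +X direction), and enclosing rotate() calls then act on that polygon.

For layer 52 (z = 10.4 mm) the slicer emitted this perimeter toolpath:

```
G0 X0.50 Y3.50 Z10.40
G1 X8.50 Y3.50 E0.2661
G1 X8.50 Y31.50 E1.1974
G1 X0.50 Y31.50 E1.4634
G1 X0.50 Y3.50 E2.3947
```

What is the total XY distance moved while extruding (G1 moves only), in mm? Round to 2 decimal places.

72.00 mm

Sum the Euclidean lengths of each G1 segment: total = 72.00 mm.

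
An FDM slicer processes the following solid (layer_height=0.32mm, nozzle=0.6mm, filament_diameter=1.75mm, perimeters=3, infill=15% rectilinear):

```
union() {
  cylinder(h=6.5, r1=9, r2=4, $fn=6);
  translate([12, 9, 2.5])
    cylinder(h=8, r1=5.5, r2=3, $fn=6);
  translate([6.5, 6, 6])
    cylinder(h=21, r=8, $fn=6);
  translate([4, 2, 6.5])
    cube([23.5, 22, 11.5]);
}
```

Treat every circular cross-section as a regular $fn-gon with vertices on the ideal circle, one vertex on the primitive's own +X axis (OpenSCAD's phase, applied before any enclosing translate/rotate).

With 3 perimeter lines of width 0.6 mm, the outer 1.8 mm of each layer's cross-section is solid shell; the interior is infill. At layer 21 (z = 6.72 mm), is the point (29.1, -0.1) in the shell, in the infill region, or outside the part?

outside

At z = 6.72 mm: the cone is not intersected at this z (z outside [0, 6.5]); the cone at (12, 9): at t=0.527 of its height the radius interpolates to r₁+(r₂−r₁)t = 4.181, giving a regular 6-gon of that circumradius; the cylinder at (6.5, 6): section is a regular 6-gon, circumradius r=8; the 23.5×22 cube at (4, 2) contributes its full rectangle; Taking the union: the regions partially overlap (shared area 141.69 mm²), so overlapping operands fuse into one piece — 1 connected region. Overall, the cross-section is a single solid region. The nearest boundary edge runs (27.50, 24.00)→(27.50, 2.00); distance from the point to it = 2.64 mm. The point is not inside any of the regions above, so it lies outside the cross-section (2.64 mm from the nearest boundary).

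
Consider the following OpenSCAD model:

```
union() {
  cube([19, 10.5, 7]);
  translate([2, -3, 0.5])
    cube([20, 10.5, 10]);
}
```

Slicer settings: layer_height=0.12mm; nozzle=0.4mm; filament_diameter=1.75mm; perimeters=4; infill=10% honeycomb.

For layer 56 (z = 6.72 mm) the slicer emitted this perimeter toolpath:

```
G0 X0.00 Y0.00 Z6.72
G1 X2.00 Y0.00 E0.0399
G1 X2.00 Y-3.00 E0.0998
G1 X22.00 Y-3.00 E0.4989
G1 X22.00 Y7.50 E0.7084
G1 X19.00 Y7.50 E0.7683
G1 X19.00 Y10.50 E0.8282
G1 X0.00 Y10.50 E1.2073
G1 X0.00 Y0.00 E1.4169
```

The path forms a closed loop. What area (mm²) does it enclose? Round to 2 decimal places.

282.00 mm²

Apply the shoelace formula to the sequence of (X, Y) vertices; enclosed area = 282.00 mm².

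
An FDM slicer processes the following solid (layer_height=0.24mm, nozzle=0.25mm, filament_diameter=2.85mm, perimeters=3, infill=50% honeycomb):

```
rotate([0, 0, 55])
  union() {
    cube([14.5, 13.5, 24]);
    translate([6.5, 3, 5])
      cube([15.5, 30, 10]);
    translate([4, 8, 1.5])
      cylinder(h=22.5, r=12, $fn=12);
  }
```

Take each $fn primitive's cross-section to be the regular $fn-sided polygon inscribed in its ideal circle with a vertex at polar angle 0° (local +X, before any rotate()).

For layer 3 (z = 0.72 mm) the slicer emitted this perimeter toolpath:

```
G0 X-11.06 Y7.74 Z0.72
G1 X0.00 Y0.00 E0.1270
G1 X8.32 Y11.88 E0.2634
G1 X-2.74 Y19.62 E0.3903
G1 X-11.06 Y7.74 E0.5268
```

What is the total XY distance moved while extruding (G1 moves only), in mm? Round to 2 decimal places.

Sum the Euclidean lengths of each G1 segment: total = 56.01 mm.

56.01 mm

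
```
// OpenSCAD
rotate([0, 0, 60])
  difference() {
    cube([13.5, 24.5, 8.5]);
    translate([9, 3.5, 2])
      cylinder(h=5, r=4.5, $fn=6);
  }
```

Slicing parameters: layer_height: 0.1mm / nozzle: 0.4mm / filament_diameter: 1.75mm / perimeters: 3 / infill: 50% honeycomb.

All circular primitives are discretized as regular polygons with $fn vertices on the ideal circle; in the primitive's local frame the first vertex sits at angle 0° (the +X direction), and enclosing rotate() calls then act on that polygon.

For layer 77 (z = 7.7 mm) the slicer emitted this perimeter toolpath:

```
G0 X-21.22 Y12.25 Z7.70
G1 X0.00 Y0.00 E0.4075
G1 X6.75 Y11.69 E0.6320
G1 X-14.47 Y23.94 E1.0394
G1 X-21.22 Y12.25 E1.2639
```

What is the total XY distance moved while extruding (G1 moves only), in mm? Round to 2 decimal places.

Sum the Euclidean lengths of each G1 segment: total = 76.00 mm.

76.00 mm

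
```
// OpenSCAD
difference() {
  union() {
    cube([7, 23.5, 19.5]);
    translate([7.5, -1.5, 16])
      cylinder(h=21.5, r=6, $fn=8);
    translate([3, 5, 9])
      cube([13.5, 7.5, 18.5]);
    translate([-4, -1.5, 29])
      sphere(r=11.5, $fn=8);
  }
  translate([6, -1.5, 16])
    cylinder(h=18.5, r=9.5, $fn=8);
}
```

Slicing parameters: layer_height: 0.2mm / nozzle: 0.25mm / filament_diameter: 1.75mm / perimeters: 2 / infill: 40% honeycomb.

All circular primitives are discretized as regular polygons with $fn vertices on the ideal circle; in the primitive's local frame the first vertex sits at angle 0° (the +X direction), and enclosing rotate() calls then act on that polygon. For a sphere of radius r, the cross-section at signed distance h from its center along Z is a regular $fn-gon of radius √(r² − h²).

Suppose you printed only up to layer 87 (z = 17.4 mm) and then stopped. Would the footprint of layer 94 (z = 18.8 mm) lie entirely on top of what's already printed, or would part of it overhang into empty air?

part overhangs

Compare the two slices. At z = 17.4: the 7×23.5 cube contributes its full rectangle (area 164.50 mm²); the cylinder at (7.5, -1.5): section is a regular 8-gon, circumradius r=6 (area = (8/2)·6.000²·sin(360°/8) = 101.82 mm²); the 13.5×7.5 cube at (3, 5) contributes its full rectangle (area 101.25 mm²); the sphere at (-4, -1.5) does not reach this height (|z−center|=11.600 > r=11.5); Taking the union: the regions partially overlap — summed areas 367.57 mm² minus the doubly-counted overlap 44.72 mm² gives 322.85 mm² — area = 322.85 mm²; the cylinder at (6, -1.5): section is a regular 8-gon, circumradius r=9.5 (area = (8/2)·9.500²·sin(360°/8) = 255.27 mm²); Subtracting the remaining from the first: starting from the result so far (322.85 mm²), the r=9.5 cylinder at (6, -1.5) partially overlaps it — only the 143.46 mm² overlap (of its 255.27 mm²) is removed, clipping the outline — area = 179.39 mm². At z = 18.8: the cube is present — its section is the full 7×23.5 rectangle (area 164.50 mm²); the r=6 cylinder at (7.5, -1.5) gives a regular 8-gon of circumradius 6 (constant along its height) (area = (8/2)·6.000²·sin(360°/8) = 101.82 mm²); the cube at (3, 5) (footprint 13.5×7.5) is included at this height (area 101.25 mm²); the sphere at (-4, -1.5): section is a regular 8-gon, circumradius = √(r²−h²) = √(11.5²−10.2²) = 5.311 (area = (8/2)·5.311²·sin(360°/8) = 79.79 mm²); Combining (union): the regions partially overlap — summed areas 447.36 mm² minus the doubly-counted overlap 45.30 mm² gives 402.07 mm² — area = 402.07 mm²; the r=9.5 cylinder at (6, -1.5) contributes a regular 8-gon of circumradius 9.5 (area = (8/2)·9.500²·sin(360°/8) = 255.27 mm²); After the difference (first − rest): starting from the result so far (402.07 mm²), the r=9.5 cylinder at (6, -1.5) partially overlaps it — only the 168.36 mm² overlap (of its 255.27 mm²) is removed, clipping the outline — area = 233.70 mm². Checking containment: at z = 18.8 the cross-section extends beyond the z = 17.4 cross-section by about 54.31 mm².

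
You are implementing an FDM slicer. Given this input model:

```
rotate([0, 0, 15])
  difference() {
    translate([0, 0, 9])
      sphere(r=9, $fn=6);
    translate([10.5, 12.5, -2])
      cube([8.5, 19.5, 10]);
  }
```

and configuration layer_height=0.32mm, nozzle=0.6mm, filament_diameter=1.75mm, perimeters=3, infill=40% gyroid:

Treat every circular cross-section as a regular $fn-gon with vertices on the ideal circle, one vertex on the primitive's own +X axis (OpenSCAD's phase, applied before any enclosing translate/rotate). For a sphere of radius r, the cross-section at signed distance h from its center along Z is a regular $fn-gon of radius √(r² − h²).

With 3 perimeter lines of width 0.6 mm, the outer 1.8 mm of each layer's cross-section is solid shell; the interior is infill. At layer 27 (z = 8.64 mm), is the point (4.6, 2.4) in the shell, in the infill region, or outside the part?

infill

At z = 8.64 mm: the r=9 sphere slices to a regular 6-gon of circumradius 8.993 (√(r²−h²) with h=0.36 from center); the cube at (10.5, 12.5) is absent (z outside [-2, 8]); After the difference (first − rest): none of the subtracted shapes is present at this height, so the r=9 sphere is unchanged — 1 connected region; (rotated 15° about Z; rotation is an isometry so areas/perimeters/island counts are preserved). Overall, the cross-section is a single solid region. Undo the 15° rotation: the query point maps to (5.064, 1.128) in the un-rotated model frame. The nearest boundary edge runs (8.99, 0.00)→(4.50, 7.79); distance from the point to it = 2.84 mm. The point is inside the cross-section and 2.84 mm from the nearest boundary — more than the 1.8 mm shell width (3 × 0.6), so it's in the infill interior.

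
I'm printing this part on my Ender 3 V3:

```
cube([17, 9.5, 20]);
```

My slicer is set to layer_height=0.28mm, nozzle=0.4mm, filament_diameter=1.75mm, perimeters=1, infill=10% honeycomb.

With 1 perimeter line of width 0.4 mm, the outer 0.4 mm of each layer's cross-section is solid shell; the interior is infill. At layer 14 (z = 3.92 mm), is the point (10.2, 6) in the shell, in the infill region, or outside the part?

At z = 3.92 mm: the 17×9.5 cube contributes its full rectangle. Overall, the cross-section is a single solid region. The nearest boundary edge runs (17.00, 9.50)→(0.00, 9.50); distance from the point to it = 3.50 mm. The point is inside the cross-section and 3.50 mm from the nearest boundary — more than the 0.4 mm shell width (1 × 0.4), so it's in the infill interior.

infill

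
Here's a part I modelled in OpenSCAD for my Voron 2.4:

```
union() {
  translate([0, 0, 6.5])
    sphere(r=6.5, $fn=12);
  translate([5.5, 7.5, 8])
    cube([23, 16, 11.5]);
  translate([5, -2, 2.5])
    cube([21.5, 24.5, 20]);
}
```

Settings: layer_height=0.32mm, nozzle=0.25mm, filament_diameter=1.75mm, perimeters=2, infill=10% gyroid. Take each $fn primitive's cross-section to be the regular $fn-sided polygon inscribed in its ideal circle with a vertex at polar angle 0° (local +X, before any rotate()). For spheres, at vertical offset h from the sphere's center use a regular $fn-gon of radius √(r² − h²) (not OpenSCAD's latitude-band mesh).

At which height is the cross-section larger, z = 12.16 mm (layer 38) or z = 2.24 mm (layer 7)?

layer 38 (z = 12.16 mm)

Layer 38 (z = 12.16): the r=6.5 sphere slices to a regular 12-gon of circumradius 3.196 (√(r²−h²) with h=5.66 from center) (area = (12/2)·3.196²·sin(360°/12) = 30.64 mm²); the cube at (5.5, 7.5) (footprint 23×16) is included at this height (area 368.00 mm²); the 21.5×24.5 cube at (5, -2) contributes its full rectangle (area 526.75 mm²); Merging all regions: the regions partially overlap — summed areas 925.39 mm² minus the doubly-counted overlap 315.00 mm² gives 610.39 mm² — area = 610.39 mm². So its area = 610.39 mm². Layer 7 (z = 2.24): the sphere: section is a regular 12-gon, circumradius = √(r²−h²) = √(6.5²−4.26²) = 4.909 (area = (12/2)·4.909²·sin(360°/12) = 72.31 mm²); the cube at (5.5, 7.5) is absent (z outside [8, 19.5]); the cube at (5, -2) is not intersected at this z (z outside [2.5, 22.5]); Merging all regions: only the r=6.5 sphere is present, so the union is just that shape — area = 72.31 mm². So its area = 72.31 mm². Layer 38 is larger (610.39 vs 72.31 mm²).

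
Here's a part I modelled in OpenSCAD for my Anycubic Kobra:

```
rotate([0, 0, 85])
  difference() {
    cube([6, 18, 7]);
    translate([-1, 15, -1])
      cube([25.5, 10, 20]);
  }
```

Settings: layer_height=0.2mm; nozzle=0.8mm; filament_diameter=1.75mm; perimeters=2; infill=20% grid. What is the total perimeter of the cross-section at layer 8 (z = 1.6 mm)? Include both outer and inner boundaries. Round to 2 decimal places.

At z = 1.6 mm: the cube is present — its section is the full 6×18 rectangle (perimeter 48.00 mm); the cube at (-1, 15) (footprint 25.5×10) is included at this height (perimeter 71.00 mm); Subtracting the remaining from the first: starting from the 6×18 cube, the 25.5×10 cube at (-1, 15) partially overlaps it — only the 18.00 mm² overlap (of its 255.00 mm²) is removed, clipping the outline — boundary = 42.00 mm; (whole slice rotated 85° about Z — lengths, areas and connectivity unchanged). Overall, the cross-section is a single solid region. Total boundary length (outer) = 42.00 mm.

42.00 mm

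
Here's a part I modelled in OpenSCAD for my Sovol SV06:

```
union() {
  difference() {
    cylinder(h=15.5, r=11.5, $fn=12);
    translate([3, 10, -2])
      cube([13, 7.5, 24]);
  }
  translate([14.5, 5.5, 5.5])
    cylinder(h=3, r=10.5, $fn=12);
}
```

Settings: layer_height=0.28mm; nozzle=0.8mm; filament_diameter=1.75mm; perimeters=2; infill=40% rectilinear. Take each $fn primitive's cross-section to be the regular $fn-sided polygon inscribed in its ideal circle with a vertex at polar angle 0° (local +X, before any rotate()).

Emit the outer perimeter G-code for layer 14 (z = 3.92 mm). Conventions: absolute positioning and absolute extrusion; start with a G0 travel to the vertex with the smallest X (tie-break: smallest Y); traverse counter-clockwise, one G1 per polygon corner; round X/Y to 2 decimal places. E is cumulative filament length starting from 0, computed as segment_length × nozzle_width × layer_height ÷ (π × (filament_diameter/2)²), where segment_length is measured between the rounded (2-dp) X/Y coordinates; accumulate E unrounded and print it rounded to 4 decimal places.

G0 X-11.50 Y0.00 Z3.92
G1 X-9.96 Y-5.75 E0.5544
G1 X-5.75 Y-9.96 E1.1088
G1 X0.00 Y-11.50 E1.6632
G1 X5.75 Y-9.96 E2.2176
G1 X9.96 Y-5.75 E2.7720
G1 X11.50 Y0.00 E3.3264
G1 X9.96 Y5.75 E3.8807
G1 X5.75 Y9.96 E4.4352
G1 X5.60 Y10.00 E4.4497
G1 X3.00 Y10.00 E4.6918
G1 X3.00 Y10.70 E4.7570
G1 X0.00 Y11.50 E5.0461
G1 X-5.75 Y9.96 E5.6005
G1 X-9.96 Y5.75 E6.1550
G1 X-11.50 Y0.00 E6.7093

At z = 3.92 mm: the r=11.5 cylinder contributes a regular 12-gon of circumradius 11.5; the cube at (3, 10) is present — its section is the full 13×7.5 rectangle; Subtracting the remaining from the first: starting from the r=11.5 cylinder, the 13×7.5 cube at (3, 10) partially overlaps it — only the 0.90 mm² overlap (of its 97.50 mm²) is removed, clipping the outline — 1 connected region; the cylinder at (14.5, 5.5) is not intersected at this z (z outside [5.5, 8.5]); Merging all regions: only that combined region is present, so the union is just that shape — 1 connected region. The outline is a single polygon with 15 vertices. Extrusion per mm of travel: 0.8 × 0.28 / (π × 0.875²) = 0.093128. Accumulating E over each segment gives final E = 6.7093.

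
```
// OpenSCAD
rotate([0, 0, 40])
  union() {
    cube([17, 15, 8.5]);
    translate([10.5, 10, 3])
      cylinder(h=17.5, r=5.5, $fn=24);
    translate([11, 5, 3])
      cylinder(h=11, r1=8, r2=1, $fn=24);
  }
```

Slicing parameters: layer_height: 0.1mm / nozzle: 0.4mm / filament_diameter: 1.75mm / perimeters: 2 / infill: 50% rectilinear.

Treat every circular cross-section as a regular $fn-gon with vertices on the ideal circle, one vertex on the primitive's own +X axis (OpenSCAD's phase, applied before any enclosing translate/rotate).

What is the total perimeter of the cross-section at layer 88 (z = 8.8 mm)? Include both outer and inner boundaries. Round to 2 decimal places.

41.57 mm

At z = 8.8 mm: the cube does not reach this height (z outside [0, 8.5]); the r=5.5 cylinder at (10.5, 10) gives a regular 24-gon of circumradius 5.5 (constant along its height) (perimeter = 2·24·5.500·sin(180°/24) = 34.46 mm); the cone at (11, 5) contributes a regular 24-gon of circumradius 4.309 (interpolated between r1=8 and r2=1 at t=0.527) (perimeter = 2·24·4.309·sin(180°/24) = 27.00 mm); Combining (union): the regions partially overlap (shared area 27.51 mm²), so the edge portions inside another operand are dropped and the merged outline is re-measured after clipping — boundary = 41.57 mm; (whole slice rotated 40° about Z — lengths, areas and connectivity unchanged). Overall, the cross-section is a single solid region. Total boundary length (outer) = 41.57 mm.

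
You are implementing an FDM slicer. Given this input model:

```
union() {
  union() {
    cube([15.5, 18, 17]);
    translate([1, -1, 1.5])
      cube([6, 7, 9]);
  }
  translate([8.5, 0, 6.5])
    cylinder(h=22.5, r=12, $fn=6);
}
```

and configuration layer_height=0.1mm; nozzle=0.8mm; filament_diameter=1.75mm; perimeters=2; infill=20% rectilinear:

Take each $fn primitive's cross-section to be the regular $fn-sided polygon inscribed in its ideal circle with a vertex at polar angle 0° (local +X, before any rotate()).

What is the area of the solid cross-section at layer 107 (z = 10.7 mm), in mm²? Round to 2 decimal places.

498.32 mm²

At z = 10.7 mm: the cube (footprint 15.5×18) is included at this height (area 279.00 mm²); the cube at (1, -1) is absent (z outside [1.5, 10.5]); Merging all regions: only the 15.5×18 cube is present, so the union is just that shape — area = 279.00 mm²; the r=12 cylinder at (8.5, 0) contributes a regular 6-gon of circumradius 12 (area = (6/2)·12.000²·sin(360°/6) = 374.12 mm²); Merging all regions: the regions partially overlap — summed areas 653.12 mm² minus the doubly-counted overlap 154.80 mm² gives 498.32 mm² — area = 498.32 mm². Overall, the cross-section is a single solid region. Net area = 498.32 mm².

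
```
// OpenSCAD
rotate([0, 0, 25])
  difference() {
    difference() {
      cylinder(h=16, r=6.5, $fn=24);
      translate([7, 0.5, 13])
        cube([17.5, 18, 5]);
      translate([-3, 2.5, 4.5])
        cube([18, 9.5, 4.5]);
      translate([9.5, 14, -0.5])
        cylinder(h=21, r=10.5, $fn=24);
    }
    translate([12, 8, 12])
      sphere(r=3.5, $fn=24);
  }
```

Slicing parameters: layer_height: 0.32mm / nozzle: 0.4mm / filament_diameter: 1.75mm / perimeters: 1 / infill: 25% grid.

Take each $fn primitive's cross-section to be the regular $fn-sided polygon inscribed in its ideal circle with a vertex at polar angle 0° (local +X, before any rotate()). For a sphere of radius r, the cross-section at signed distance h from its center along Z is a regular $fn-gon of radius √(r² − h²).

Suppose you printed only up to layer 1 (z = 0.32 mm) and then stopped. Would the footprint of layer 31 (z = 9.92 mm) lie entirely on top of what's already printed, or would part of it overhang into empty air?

Compare the two slices. At z = 0.32: the cylinder: section is a regular 24-gon, circumradius r=6.5 (area = (24/2)·6.500²·sin(360°/24) = 131.22 mm²); the cube at (7, 0.5) does not reach this height (z outside [13, 18]); the cube at (-3, 2.5) is not intersected at this z (z outside [4.5, 9]); the cylinder at (9.5, 14): section is a regular 24-gon, circumradius r=10.5 (area = (24/2)·10.500²·sin(360°/24) = 342.42 mm²); Taking the first minus the rest: starting from the r=6.5 cylinder (131.22 mm²), the r=10.5 cylinder at (9.5, 14) misses the remaining region (no effect) — area = 131.22 mm²; the sphere at (12, 8) is not intersected at this z (|z−center|=11.680 > r=3.5); Taking the first minus the rest: none of the subtracted shapes is present at this height, so that combined region is unchanged — area = 131.22 mm²; (rotated 25° about Z; rotation is an isometry so areas/perimeters/island counts are preserved). At z = 9.92: the r=6.5 cylinder gives a regular 24-gon of circumradius 6.5 (constant along its height) (area = (24/2)·6.500²·sin(360°/24) = 131.22 mm²); the cube at (7, 0.5) is not intersected at this z (z outside [13, 18]); the cube at (-3, 2.5) is absent (z outside [4.5, 9]); the cylinder at (9.5, 14): section is a regular 24-gon, circumradius r=10.5 (area = (24/2)·10.500²·sin(360°/24) = 342.42 mm²); Taking the first minus the rest: starting from the r=6.5 cylinder (131.22 mm²), the r=10.5 cylinder at (9.5, 14) misses the remaining region (no effect) — area = 131.22 mm²; the r=3.5 sphere at (12, 8) slices to a regular 24-gon of circumradius 2.815 (√(r²−h²) with h=2.08 from center) (area = (24/2)·2.815²·sin(360°/24) = 24.61 mm²); Taking the first minus the rest: starting from that combined region (131.22 mm²), the r=3.5 sphere at (12, 8) misses the remaining region (no effect) — area = 131.22 mm²; (whole slice rotated 25° about Z — lengths, areas and connectivity unchanged). Checking containment: the cross-section at z = 9.92 is a subset of the cross-section at z = 0.32.

entirely on top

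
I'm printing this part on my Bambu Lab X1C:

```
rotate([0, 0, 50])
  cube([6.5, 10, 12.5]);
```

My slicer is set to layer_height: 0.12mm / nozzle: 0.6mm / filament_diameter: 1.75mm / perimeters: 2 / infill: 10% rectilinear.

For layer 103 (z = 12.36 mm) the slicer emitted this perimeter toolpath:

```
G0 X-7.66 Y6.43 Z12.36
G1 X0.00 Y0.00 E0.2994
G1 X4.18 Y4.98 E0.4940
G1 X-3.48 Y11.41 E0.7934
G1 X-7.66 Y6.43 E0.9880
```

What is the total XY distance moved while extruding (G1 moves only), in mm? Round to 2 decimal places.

Sum the Euclidean lengths of each G1 segment: total = 33.01 mm.

33.01 mm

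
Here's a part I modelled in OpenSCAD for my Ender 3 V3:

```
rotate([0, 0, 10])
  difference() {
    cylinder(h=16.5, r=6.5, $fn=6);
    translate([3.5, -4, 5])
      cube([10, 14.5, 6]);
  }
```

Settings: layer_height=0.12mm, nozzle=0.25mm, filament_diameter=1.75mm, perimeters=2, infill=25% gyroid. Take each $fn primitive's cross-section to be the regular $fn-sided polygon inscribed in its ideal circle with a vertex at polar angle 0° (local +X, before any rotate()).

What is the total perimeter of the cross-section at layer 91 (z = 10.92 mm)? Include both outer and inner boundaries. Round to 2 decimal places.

38.27 mm

At z = 10.92 mm: the cylinder: section is a regular 6-gon, circumradius r=6.5 (perimeter = 2·6·6.500·sin(180°/6) = 39.00 mm); the cube at (3.5, -4) (footprint 10×14.5) is included at this height (perimeter 49.00 mm); Taking the first minus the rest: starting from the r=6.5 cylinder, the 10×14.5 cube at (3.5, -4) partially overlaps it — only the 15.18 mm² overlap (of its 145.00 mm²) is removed, clipping the outline — boundary = 38.27 mm; (whole slice rotated 10° about Z — lengths, areas and connectivity unchanged). Overall, the cross-section is a single solid region. Total boundary length (outer) = 38.27 mm.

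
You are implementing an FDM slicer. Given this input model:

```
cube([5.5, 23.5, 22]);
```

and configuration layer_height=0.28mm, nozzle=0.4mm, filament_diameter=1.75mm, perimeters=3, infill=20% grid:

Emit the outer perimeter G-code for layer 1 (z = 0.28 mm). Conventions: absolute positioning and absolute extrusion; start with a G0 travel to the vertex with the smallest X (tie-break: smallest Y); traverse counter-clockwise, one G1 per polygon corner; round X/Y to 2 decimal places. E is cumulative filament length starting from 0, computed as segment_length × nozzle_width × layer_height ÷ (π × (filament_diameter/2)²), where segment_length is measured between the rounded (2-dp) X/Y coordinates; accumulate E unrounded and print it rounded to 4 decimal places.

G0 X0.00 Y0.00 Z0.28
G1 X5.50 Y0.00 E0.2561
G1 X5.50 Y23.50 E1.3504
G1 X0.00 Y23.50 E1.6065
G1 X0.00 Y0.00 E2.7007

At z = 0.28 mm: the cube (footprint 5.5×23.5) is included at this height. The outline is a single polygon with 4 vertices. Extrusion per mm of travel: 0.4 × 0.28 / (π × 0.875²) = 0.046564. Accumulating E over each segment gives final E = 2.7007.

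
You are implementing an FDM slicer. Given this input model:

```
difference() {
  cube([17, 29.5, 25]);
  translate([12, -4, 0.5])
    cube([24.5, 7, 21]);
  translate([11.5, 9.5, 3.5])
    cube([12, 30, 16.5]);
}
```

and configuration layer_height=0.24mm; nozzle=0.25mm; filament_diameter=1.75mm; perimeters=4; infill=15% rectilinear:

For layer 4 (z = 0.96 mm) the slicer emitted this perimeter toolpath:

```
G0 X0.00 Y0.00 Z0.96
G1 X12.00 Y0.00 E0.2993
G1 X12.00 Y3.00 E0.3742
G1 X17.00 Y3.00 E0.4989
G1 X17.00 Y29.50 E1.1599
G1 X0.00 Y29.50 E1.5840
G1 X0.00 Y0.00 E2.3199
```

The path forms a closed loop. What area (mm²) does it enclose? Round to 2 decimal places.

Apply the shoelace formula to the sequence of (X, Y) vertices; enclosed area = 486.50 mm².

486.50 mm²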